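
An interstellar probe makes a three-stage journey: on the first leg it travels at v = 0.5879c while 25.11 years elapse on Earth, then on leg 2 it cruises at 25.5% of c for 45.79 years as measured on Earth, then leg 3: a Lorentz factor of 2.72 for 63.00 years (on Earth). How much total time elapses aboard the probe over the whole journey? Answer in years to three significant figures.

Leg 1: γ = 1/√(1 − 0.5879²) = 1/√0.6544 = 1.236; τ_1 = 25.11/1.236 = 20.31 years.
Leg 2: β = 0.255; γ = 1/√(1 − 0.255²) = 1/√0.9350 = 1.034; τ_2 = 45.79/1.034 = 44.28 years.
Leg 3: γ = 2.72; τ_3 = 63.00/2.720 = 23.16 years.
Total: 20.31 + 44.28 + 23.16 years.

τ = 87.8 years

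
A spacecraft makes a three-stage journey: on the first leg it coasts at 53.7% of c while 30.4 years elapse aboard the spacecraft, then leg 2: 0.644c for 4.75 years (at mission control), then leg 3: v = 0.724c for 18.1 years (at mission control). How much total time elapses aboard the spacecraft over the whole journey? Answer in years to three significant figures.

τ = 46.5 years

Leg 1: 30.4 years is already measured aboard the spacecraft.
Leg 2: γ = 1/√(1 − 0.644²) = 1/√0.5853 = 1.307; τ_2 = 4.75/1.307 = 3.634 years.
Leg 3: γ = 1/√(1 − 0.724²) = 1/√0.4758 = 1.450; τ_3 = 18.1/1.450 = 12.49 years.
Total: 30.40 + 3.634 + 12.49 years.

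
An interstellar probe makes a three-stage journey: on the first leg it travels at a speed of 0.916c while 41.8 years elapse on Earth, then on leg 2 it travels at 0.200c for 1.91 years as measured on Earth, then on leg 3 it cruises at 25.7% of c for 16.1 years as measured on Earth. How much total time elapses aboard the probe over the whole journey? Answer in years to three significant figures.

Leg 1: γ = 1/√(1 − 0.916²) = 1/√0.1609 = 2.493; τ_1 = 41.8/2.493 = 16.77 years.
Leg 2: γ = 1/√(1 − 0.200²) = 1/√0.9600 = 1.021; τ_2 = 1.91/1.021 = 1.871 years.
Leg 3: β = 0.257; γ = 1/√(1 − 0.257²) = 1/√0.9340 = 1.035; τ_3 = 16.1/1.035 = 15.56 years.
Total: 16.77 + 1.871 + 15.56 years.

τ = 34.2 years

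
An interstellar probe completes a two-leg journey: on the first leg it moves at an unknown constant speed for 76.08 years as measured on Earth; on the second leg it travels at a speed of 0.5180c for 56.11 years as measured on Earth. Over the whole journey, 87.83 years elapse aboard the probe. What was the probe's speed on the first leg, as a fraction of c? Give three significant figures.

Leg 1: speed unknown; τ_1 = 76.08/γ_1.
Leg 2: γ = 1/√(1 − 0.5180²) = 1/√0.7317 = 1.169; τ_2 = 56.11/1.169 = 48.00 years.
Total proper time: τ_1 + 48.00 = 87.83, so τ_1 = 87.83 − 48.00 = 39.83 years.
γ_1 = 76.08/39.83 = 1.910; β = √(1 − 1/γ²) = √0.7259.

β = 0.852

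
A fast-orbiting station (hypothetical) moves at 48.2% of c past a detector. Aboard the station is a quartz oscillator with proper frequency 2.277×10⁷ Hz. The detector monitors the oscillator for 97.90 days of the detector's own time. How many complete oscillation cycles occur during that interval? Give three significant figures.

β = 0.482; γ = 1/√(1 − 0.482²) = 1/√0.7677 = 1.141
During 97.90 days of lab time, the oscillator's proper time advances by τ = Δt/γ = 97.90/1.141 = 85.78 days = 7.411×10⁶ s.
N = f × τ = 2.277×10⁷ × 7.411×10⁶ = 1.688×10¹⁴.

N = 1.69×10¹⁴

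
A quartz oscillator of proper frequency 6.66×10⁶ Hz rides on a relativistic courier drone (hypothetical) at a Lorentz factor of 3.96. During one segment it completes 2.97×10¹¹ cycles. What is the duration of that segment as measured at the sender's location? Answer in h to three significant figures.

Δt = 49.1 h

γ = 3.96
Proper time for N cycles: τ = N/f = 2.97×10¹¹/(6.66×10⁶) = 4.459×10⁴ s = 12.39 h.
Lab-frame duration Δt = γτ = 3.960 × 12.39 = 49.05 h.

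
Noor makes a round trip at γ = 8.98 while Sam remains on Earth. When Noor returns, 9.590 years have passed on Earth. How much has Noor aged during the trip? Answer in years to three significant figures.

γ = 8.98
Noor's clock measures proper time along the trip: τ = Δt/γ = 9.590/8.980 years.

τ = 1.07 years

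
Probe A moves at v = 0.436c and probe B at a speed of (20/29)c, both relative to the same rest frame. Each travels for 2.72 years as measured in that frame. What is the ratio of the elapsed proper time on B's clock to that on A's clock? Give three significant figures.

A: γ = 1/√(1 − 0.436²) = 1/√0.8099 = 1.111. B: γ = 1/√(1 − (20/29)²) = 29/21 ≈ 1.381.
τ_A/τ_B = γ_B/γ_A = 1.381/1.111 = 1.243, so τ_B/τ_A = 0.8046.

τ_B/τ_A = 0.805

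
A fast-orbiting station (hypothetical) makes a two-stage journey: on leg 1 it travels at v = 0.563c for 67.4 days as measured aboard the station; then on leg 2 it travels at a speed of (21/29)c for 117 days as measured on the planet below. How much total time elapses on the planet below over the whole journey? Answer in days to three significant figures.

Leg 1: γ = 1/√(1 − 0.563²) = 1/√0.6830 = 1.210; Δt_1 = 1.210 × 67.4 = 81.55 days.
Leg 2: 117 days is already measured on the planet below.
Total: 81.55 + 117.0 days.

Δt = 199 days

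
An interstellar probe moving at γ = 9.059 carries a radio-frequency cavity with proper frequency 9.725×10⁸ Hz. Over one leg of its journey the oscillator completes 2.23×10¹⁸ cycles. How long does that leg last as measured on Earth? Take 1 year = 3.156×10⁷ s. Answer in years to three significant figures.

Δt = 658 years

γ = 9.059
Proper time for N cycles: τ = N/f = 2.23×10¹⁸/(9.725×10⁸) = 2.293×10⁹ s = 72.66 years.
Lab-frame duration Δt = γτ = 9.059 × 72.66 = 658.2 years.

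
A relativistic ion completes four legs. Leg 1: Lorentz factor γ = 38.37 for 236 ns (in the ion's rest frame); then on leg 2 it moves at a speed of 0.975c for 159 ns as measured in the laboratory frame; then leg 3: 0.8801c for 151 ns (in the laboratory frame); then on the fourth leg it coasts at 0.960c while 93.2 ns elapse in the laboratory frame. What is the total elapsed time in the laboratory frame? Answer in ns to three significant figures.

Leg 1: γ = 38.37; Δt_1 = 38.37 × 236 = 9055 ns.
Leg 2: 159 ns is already measured in the laboratory frame.
Leg 3: 151 ns is already measured in the laboratory frame.
Leg 4: 93.2 ns is already measured in the laboratory frame.
Total: 9055 + 159.0 + 151.0 + 93.20 ns.

Δt = 9460 ns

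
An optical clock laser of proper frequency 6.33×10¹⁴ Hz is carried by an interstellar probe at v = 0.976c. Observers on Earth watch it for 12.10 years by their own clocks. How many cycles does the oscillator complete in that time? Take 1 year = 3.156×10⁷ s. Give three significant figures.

N = 5.26×10²²

γ = 1/√(1 − 0.976²) = 1/√0.04742 = 4.592
During 12.10 years of lab time, the oscillator's proper time advances by τ = Δt/γ = 12.10/4.592 = 2.635 years = 8.316×10⁷ s.
N = f × τ = 6.33×10¹⁴ × 8.316×10⁷ = 5.264×10²².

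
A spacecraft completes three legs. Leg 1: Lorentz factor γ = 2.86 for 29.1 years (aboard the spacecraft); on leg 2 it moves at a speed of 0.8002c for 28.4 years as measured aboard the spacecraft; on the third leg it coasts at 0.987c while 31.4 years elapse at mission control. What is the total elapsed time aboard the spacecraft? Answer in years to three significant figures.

τ = 62.5 years

Leg 1: 29.1 years is already measured aboard the spacecraft.
Leg 2: 28.4 years is already measured aboard the spacecraft.
Leg 3: γ = 1/√(1 − 0.987²) = 1/√0.02583 = 6.222; τ_3 = 31.4/6.222 = 5.047 years.
Total: 29.10 + 28.40 + 5.047 years.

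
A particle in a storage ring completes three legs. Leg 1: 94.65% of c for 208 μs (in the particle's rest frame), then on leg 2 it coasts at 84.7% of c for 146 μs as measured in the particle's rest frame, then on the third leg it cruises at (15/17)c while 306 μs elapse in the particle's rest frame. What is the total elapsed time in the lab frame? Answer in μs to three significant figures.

Δt = 1570 μs

Leg 1: β = 0.9465; γ = 1/√(1 − 0.9465²) = 1/√0.1041 = 3.099; Δt_1 = 3.099 × 208 = 644.6 μs.
Leg 2: β = 0.847; γ = 1/√(1 − 0.847²) = 1/√0.2826 = 1.881; Δt_2 = 1.881 × 146 = 274.6 μs.
Leg 3: γ = 1/√(1 − (15/17)²) = 17/8 = 2.125; Δt_3 = 2.125 × 306 = 650.2 μs.
Total: 644.6 + 274.6 + 650.2 μs.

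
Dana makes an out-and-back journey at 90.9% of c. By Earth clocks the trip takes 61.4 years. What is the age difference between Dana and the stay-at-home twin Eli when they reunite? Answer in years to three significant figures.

Δt − τ = 35.8 years

β = 0.909; γ = 1/√(1 − 0.909²) = 1/√0.1737 = 2.399
Dana's elapsed proper time: τ = 61.4/2.399 = 25.59 years.
Age gap = Δt − τ = 61.4 − 25.59 years.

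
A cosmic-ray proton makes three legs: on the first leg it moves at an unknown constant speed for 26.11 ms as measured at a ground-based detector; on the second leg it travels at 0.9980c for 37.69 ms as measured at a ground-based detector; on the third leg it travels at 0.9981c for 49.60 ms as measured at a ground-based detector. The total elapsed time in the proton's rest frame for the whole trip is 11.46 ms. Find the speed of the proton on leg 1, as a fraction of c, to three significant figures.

β = 0.973

Leg 1: speed unknown; τ_1 = 26.11/γ_1.
Leg 2: γ = 1/√(1 − 0.9980²) = 1/√0.003996 = 15.82; τ_2 = 37.69/15.82 = 2.383 ms.
Leg 3: γ = 1/√(1 − 0.9981²) = 1/√0.003796 = 16.23; τ_3 = 49.60/16.23 = 3.056 ms.
Total proper time: τ_1 + 2.383 + 3.056 = 11.46, so τ_1 = 11.46 − 5.439 = 6.021 ms.
γ_1 = 26.11/6.021 = 4.336; β = √(1 − 1/γ²) = √0.9468.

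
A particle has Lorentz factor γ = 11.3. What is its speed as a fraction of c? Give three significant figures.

β = 0.996

β = √(1 − 1/γ²) = √(1 − 1/11.3²) = √(1 − 0.007831) = √0.9922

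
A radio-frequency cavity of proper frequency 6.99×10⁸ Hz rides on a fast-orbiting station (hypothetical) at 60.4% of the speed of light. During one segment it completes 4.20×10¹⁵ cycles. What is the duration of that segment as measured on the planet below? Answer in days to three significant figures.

Δt = 87.3 days

β = 0.604; γ = 1/√(1 − 0.604²) = 1/√0.6352 = 1.255
Proper time for N cycles: τ = N/f = 4.20×10¹⁵/(6.99×10⁸) = 6.009×10⁶ s = 69.54 days.
Lab-frame duration Δt = γτ = 1.255 × 69.54 = 87.26 days.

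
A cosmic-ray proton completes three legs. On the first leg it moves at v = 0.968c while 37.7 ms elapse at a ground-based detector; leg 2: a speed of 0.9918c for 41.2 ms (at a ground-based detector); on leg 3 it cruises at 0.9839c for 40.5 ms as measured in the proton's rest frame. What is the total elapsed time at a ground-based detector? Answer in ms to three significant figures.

Δt = 306 ms

Leg 1: 37.7 ms is already measured at a ground-based detector.
Leg 2: 41.2 ms is already measured at a ground-based detector.
Leg 3: γ = 1/√(1 − 0.9839²) = 1/√0.03194 = 5.595; Δt_3 = 5.595 × 40.5 = 226.6 ms.
Total: 37.70 + 41.20 + 226.6 ms.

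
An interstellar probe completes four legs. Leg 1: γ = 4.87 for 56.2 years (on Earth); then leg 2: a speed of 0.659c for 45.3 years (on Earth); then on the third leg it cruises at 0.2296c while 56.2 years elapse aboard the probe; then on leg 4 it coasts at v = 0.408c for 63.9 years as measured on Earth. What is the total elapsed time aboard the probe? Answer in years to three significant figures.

τ = 160 years

Leg 1: γ = 4.87; τ_1 = 56.2/4.870 = 11.54 years.
Leg 2: γ = 1/√(1 − 0.659²) = 1/√0.5657 = 1.330; τ_2 = 45.3/1.330 = 34.07 years.
Leg 3: 56.2 years is already measured aboard the probe.
Leg 4: γ = 1/√(1 − 0.408²) = 1/√0.8335 = 1.095; τ_4 = 63.9/1.095 = 58.34 years.
Total: 11.54 + 34.07 + 56.20 + 58.34 years.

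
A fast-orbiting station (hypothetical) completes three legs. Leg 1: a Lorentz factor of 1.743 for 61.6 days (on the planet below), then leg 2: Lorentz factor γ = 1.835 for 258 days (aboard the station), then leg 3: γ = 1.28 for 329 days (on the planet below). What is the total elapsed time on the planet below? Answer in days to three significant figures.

Leg 1: 61.6 days is already measured on the planet below.
Leg 2: γ = 1.835; Δt_2 = 1.835 × 258 = 473.4 days.
Leg 3: 329 days is already measured on the planet below.
Total: 61.60 + 473.4 + 329.0 days.

Δt = 864 days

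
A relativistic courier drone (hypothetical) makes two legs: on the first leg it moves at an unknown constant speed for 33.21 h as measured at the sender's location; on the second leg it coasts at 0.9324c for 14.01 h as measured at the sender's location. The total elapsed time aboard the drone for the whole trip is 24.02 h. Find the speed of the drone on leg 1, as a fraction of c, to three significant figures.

Leg 1: speed unknown; τ_1 = 33.21/γ_1.
Leg 2: γ = 1/√(1 − 0.9324²) = 1/√0.1306 = 2.767; τ_2 = 14.01/2.767 = 5.064 h.
Total proper time: τ_1 + 5.064 = 24.02, so τ_1 = 24.02 − 5.064 = 18.96 h.
γ_1 = 33.21/18.96 = 1.752; β = √(1 − 1/γ²) = √0.6742.

β = 0.821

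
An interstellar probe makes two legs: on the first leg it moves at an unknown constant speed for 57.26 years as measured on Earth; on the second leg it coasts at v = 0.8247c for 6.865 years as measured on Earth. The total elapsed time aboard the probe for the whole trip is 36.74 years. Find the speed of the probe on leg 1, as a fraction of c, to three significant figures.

β = 0.819

Leg 1: speed unknown; τ_1 = 57.26/γ_1.
Leg 2: γ = 1/√(1 − 0.8247²) = 1/√0.3199 = 1.768; τ_2 = 6.865/1.768 = 3.883 years.
Total proper time: τ_1 + 3.883 = 36.74, so τ_1 = 36.74 − 3.883 = 32.86 years.
γ_1 = 57.26/32.86 = 1.743; β = √(1 − 1/γ²) = √0.6707.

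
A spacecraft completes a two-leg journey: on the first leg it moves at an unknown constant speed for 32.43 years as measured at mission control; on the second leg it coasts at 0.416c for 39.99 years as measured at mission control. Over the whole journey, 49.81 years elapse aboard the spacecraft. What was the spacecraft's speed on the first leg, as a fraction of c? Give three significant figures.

β = 0.910

Leg 1: speed unknown; τ_1 = 32.43/γ_1.
Leg 2: γ = 1/√(1 − 0.416²) = 1/√0.8269 = 1.100; τ_2 = 39.99/1.100 = 36.37 years.
Total proper time: τ_1 + 36.37 = 49.81, so τ_1 = 49.81 − 36.37 = 13.44 years.
γ_1 = 32.43/13.44 = 2.412; β = √(1 − 1/γ²) = √0.8281.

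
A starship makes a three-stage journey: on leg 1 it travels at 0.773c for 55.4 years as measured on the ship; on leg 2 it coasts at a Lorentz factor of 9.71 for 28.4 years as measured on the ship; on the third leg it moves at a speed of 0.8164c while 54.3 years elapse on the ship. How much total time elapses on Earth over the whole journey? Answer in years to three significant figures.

Δt = 457 years

Leg 1: γ = 1/√(1 − 0.773²) = 1/√0.4025 = 1.576; Δt_1 = 1.576 × 55.4 = 87.33 years.
Leg 2: γ = 9.71; Δt_2 = 9.710 × 28.4 = 275.8 years.
Leg 3: γ = 1/√(1 − 0.8164²) = 1/√0.3335 = 1.732; Δt_3 = 1.732 × 54.3 = 94.03 years.
Total: 87.33 + 275.8 + 94.03 years.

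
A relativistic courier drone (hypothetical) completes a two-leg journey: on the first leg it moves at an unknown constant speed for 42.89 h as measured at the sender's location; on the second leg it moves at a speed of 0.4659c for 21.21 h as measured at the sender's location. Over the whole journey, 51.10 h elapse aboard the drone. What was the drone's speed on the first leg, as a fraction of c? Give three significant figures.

Leg 1: speed unknown; τ_1 = 42.89/γ_1.
Leg 2: γ = 1/√(1 − 0.4659²) = 1/√0.7829 = 1.130; τ_2 = 21.21/1.130 = 18.77 h.
Total proper time: τ_1 + 18.77 = 51.10, so τ_1 = 51.10 − 18.77 = 32.33 h.
γ_1 = 42.89/32.33 = 1.327; β = √(1 − 1/γ²) = √0.4317.

β = 0.657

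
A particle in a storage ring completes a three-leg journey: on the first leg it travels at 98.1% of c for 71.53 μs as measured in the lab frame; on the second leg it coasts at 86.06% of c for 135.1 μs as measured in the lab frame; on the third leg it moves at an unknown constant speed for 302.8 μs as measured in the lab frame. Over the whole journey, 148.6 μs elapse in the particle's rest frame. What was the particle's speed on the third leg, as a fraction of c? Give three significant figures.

β = 0.976

Leg 1: β = 0.981; γ = 1/√(1 − 0.981²) = 1/√0.03764 = 5.154; τ_1 = 71.53/5.154 = 13.88 μs.
Leg 2: β = 0.8606; γ = 1/√(1 − 0.8606²) = 1/√0.2594 = 1.964; τ_2 = 135.1/1.964 = 68.80 μs.
Leg 3: speed unknown; τ_3 = 302.8/γ_3.
Total proper time: 13.88 + 68.80 + τ_3 = 148.6, so τ_3 = 148.6 − 82.68 = 65.92 μs.
γ_3 = 302.8/65.92 = 4.594; β = √(1 − 1/γ²) = √0.9526.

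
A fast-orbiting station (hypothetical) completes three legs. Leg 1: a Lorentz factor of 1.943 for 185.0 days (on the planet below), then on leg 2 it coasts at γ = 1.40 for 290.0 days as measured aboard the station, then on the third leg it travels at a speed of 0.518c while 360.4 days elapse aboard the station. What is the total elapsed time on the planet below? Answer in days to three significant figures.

Δt = 1010 days

Leg 1: 185.0 days is already measured on the planet below.
Leg 2: γ = 1.40; Δt_2 = 1.400 × 290.0 = 406.0 days.
Leg 3: γ = 1/√(1 − 0.518²) = 1/√0.7317 = 1.169; Δt_3 = 1.169 × 360.4 = 421.3 days.
Total: 185.0 + 406.0 + 421.3 days.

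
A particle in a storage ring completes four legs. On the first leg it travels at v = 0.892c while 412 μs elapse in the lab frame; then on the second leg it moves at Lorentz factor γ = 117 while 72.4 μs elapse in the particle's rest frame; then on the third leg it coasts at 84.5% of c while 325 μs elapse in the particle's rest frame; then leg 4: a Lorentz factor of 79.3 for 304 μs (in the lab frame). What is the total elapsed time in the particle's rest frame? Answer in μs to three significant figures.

τ = 587 μs

Leg 1: γ = 1/√(1 − 0.892²) = 1/√0.2043 = 2.212; τ_1 = 412/2.212 = 186.2 μs.
Leg 2: 72.4 μs is already measured in the particle's rest frame.
Leg 3: 325 μs is already measured in the particle's rest frame.
Leg 4: γ = 79.3; τ_4 = 304/79.30 = 3.834 μs.
Total: 186.2 + 72.40 + 325.0 + 3.834 μs.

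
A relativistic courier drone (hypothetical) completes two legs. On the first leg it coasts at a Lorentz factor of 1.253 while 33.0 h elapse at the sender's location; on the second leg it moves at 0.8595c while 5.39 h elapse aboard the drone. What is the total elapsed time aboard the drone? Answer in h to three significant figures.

τ = 31.7 h

Leg 1: γ = 1.253; τ_1 = 33.0/1.253 = 26.34 h.
Leg 2: 5.39 h is already measured aboard the drone.
Total: 26.34 + 5.390 h.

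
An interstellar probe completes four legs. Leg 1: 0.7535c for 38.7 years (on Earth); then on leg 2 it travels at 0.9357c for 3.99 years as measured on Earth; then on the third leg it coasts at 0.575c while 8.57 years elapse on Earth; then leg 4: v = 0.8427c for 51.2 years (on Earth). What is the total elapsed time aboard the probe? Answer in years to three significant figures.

τ = 61.4 years

Leg 1: γ = 1/√(1 − 0.7535²) = 1/√0.4322 = 1.521; τ_1 = 38.7/1.521 = 25.44 years.
Leg 2: γ = 1/√(1 − 0.9357²) = 1/√0.1245 = 2.834; τ_2 = 3.99/2.834 = 1.408 years.
Leg 3: γ = 1/√(1 − 0.575²) = 1/√0.6694 = 1.222; τ_3 = 8.57/1.222 = 7.012 years.
Leg 4: γ = 1/√(1 − 0.8427²) = 1/√0.2899 = 1.857; τ_4 = 51.2/1.857 = 27.57 years.
Total: 25.44 + 1.408 + 7.012 + 27.57 years.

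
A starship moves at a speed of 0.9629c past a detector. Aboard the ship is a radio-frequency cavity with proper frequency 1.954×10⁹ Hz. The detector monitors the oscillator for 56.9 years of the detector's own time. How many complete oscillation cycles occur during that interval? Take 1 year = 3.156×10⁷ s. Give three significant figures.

γ = 1/√(1 − 0.9629²) = 1/√0.07282 = 3.706
During 56.9 years of lab time, the oscillator's proper time advances by τ = Δt/γ = 56.9/3.706 = 15.35 years = 4.846×10⁸ s.
N = f × τ = 1.954×10⁹ × 4.846×10⁸ = 9.469×10¹⁷.

N = 9.47×10¹⁷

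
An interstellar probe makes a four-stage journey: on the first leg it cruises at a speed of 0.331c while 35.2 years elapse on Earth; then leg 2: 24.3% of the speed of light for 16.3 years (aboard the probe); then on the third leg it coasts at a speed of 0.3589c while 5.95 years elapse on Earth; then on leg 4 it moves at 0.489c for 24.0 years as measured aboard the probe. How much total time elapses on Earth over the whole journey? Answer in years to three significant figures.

Δt = 85.5 years

Leg 1: 35.2 years is already measured on Earth.
Leg 2: β = 0.243; γ = 1/√(1 − 0.243²) = 1/√0.9410 = 1.031; Δt_2 = 1.031 × 16.3 = 16.80 years.
Leg 3: 5.95 years is already measured on Earth.
Leg 4: γ = 1/√(1 − 0.489²) = 1/√0.7609 = 1.146; Δt_4 = 1.146 × 24.0 = 27.51 years.
Total: 35.20 + 16.80 + 5.950 + 27.51 years.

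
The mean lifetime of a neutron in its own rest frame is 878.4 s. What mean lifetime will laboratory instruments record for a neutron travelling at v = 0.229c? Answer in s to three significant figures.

Δt = 902 s

γ = 1/√(1 − 0.229²) = 1/√0.9476 = 1.027
The rest-frame lifetime is the proper time; the lab measures the dilated interval Δt = γτ₀ = 1.027 × 878.4 s.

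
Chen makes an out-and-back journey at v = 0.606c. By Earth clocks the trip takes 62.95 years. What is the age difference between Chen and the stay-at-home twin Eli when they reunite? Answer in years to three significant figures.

Δt − τ = 12.9 years

γ = 1/√(1 − 0.606²) = 1/√0.6328 = 1.257
Chen's elapsed proper time: τ = 62.95/1.257 = 50.07 years.
Age gap = Δt − τ = 62.95 − 50.07 years.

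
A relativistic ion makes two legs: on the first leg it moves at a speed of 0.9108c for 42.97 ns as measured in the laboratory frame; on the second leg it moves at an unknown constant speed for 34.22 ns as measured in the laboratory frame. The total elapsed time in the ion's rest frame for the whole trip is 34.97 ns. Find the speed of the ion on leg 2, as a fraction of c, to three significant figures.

Leg 1: γ = 1/√(1 − 0.9108²) = 1/√0.1704 = 2.422; τ_1 = 42.97/2.422 = 17.74 ns.
Leg 2: speed unknown; τ_2 = 34.22/γ_2.
Total proper time: 17.74 + τ_2 = 34.97, so τ_2 = 34.97 − 17.74 = 17.23 ns.
γ_2 = 34.22/17.23 = 1.986; β = √(1 − 1/γ²) = √0.7465.

β = 0.864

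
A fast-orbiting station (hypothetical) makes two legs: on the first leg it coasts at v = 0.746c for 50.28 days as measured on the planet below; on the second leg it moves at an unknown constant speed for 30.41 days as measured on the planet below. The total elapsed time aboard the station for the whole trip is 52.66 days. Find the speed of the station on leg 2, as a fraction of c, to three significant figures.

β = 0.776

Leg 1: γ = 1/√(1 − 0.746²) = 1/√0.4435 = 1.502; τ_1 = 50.28/1.502 = 33.48 days.
Leg 2: speed unknown; τ_2 = 30.41/γ_2.
Total proper time: 33.48 + τ_2 = 52.66, so τ_2 = 52.66 − 33.48 = 19.18 days.
γ_2 = 30.41/19.18 = 1.586; β = √(1 − 1/γ²) = √0.6024.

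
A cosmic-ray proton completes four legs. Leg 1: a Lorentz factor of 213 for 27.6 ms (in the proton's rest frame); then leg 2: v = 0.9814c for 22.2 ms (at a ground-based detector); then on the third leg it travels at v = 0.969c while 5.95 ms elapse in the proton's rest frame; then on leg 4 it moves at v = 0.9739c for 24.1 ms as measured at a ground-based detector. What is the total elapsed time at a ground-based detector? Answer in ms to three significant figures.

Δt = 5950 ms

Leg 1: γ = 213; Δt_1 = 213.0 × 27.6 = 5879 ms.
Leg 2: 22.2 ms is already measured at a ground-based detector.
Leg 3: γ = 1/√(1 − 0.969²) = 1/√0.06104 = 4.048; Δt_3 = 4.048 × 5.95 = 24.08 ms.
Leg 4: 24.1 ms is already measured at a ground-based detector.
Total: 5879 + 22.20 + 24.08 + 24.10 ms.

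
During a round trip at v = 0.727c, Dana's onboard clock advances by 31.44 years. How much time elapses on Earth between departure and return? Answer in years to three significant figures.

γ = 1/√(1 − 0.727²) = 1/√0.4715 = 1.456
Earth-frame duration is the dilated interval: Δt = γτ = 1.456 × 31.44 years.

Δt = 45.8 years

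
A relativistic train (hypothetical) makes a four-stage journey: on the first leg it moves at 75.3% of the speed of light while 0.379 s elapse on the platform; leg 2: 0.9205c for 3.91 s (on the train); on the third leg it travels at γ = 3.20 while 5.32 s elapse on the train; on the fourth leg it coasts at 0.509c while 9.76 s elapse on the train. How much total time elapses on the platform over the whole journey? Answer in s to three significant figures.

Δt = 38.7 s

Leg 1: 0.379 s is already measured on the platform.
Leg 2: γ = 1/√(1 − 0.9205²) = 1/√0.1527 = 2.559; Δt_2 = 2.559 × 3.91 = 10.01 s.
Leg 3: γ = 3.20; Δt_3 = 3.200 × 5.32 = 17.02 s.
Leg 4: γ = 1/√(1 − 0.509²) = 1/√0.7409 = 1.162; Δt_4 = 1.162 × 9.76 = 11.34 s.
Total: 0.3790 + 10.01 + 17.02 + 11.34 s.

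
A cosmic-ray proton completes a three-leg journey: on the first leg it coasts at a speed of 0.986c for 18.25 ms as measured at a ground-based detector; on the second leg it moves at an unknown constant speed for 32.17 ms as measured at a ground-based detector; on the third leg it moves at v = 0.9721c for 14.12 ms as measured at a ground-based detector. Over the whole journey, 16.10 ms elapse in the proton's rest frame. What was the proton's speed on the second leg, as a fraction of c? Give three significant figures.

β = 0.953

Leg 1: γ = 1/√(1 − 0.986²) = 1/√0.02780 = 5.997; τ_1 = 18.25/5.997 = 3.043 ms.
Leg 2: speed unknown; τ_2 = 32.17/γ_2.
Leg 3: γ = 1/√(1 − 0.9721²) = 1/√0.05502 = 4.263; τ_3 = 14.12/4.263 = 3.312 ms.
Total proper time: 3.043 + τ_2 + 3.312 = 16.10, so τ_2 = 16.10 − 6.355 = 9.745 ms.
γ_2 = 32.17/9.745 = 3.301; β = √(1 − 1/γ²) = √0.9082.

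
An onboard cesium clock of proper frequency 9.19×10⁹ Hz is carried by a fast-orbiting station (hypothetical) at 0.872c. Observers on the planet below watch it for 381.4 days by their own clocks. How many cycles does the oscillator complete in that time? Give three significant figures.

γ = 1/√(1 − 0.872²) = 1/√0.2396 = 2.043
During 381.4 days of lab time, the oscillator's proper time advances by τ = Δt/γ = 381.4/2.043 = 186.7 days = 1.613×10⁷ s.
N = f × τ = 9.19×10⁹ × 1.613×10⁷ = 1.482×10¹⁷.

N = 1.48×10¹⁷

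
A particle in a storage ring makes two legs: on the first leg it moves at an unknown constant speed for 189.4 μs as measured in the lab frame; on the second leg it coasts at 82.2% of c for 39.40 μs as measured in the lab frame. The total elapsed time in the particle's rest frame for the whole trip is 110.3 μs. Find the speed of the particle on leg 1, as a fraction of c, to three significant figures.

β = 0.886

Leg 1: speed unknown; τ_1 = 189.4/γ_1.
Leg 2: β = 0.822; γ = 1/√(1 − 0.822²) = 1/√0.3243 = 1.756; τ_2 = 39.40/1.756 = 22.44 μs.
Total proper time: τ_1 + 22.44 = 110.3, so τ_1 = 110.3 − 22.44 = 87.86 μs.
γ_1 = 189.4/87.86 = 2.156; β = √(1 − 1/γ²) = √0.7848.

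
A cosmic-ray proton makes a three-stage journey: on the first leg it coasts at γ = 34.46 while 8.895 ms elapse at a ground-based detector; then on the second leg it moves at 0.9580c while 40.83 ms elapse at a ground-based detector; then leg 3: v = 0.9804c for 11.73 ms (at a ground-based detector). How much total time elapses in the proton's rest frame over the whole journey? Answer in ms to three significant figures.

τ = 14.3 ms

Leg 1: γ = 34.46; τ_1 = 8.895/34.46 = 0.2581 ms.
Leg 2: γ = 1/√(1 − 0.9580²) = 1/√0.08224 = 3.487; τ_2 = 40.83/3.487 = 11.71 ms.
Leg 3: γ = 1/√(1 − 0.9804²) = 1/√0.03882 = 5.076; τ_3 = 11.73/5.076 = 2.311 ms.
Total: 0.2581 + 11.71 + 2.311 ms.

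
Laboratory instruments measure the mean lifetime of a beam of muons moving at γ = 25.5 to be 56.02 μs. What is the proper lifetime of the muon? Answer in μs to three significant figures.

γ = 25.5
The lab-frame lifetime is the dilated interval; the proper lifetime is τ₀ = Δt/γ = 56.02/25.50 μs.

τ₀ = 2.20 μs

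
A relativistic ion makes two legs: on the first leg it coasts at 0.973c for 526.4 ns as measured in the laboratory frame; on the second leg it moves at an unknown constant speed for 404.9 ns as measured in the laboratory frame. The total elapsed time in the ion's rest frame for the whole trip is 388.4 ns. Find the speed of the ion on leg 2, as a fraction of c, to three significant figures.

β = 0.752

Leg 1: γ = 1/√(1 − 0.973²) = 1/√0.05327 = 4.333; τ_1 = 526.4/4.333 = 121.5 ns.
Leg 2: speed unknown; τ_2 = 404.9/γ_2.
Total proper time: 121.5 + τ_2 = 388.4, so τ_2 = 388.4 − 121.5 = 266.9 ns.
γ_2 = 404.9/266.9 = 1.517; β = √(1 − 1/γ²) = √0.5655.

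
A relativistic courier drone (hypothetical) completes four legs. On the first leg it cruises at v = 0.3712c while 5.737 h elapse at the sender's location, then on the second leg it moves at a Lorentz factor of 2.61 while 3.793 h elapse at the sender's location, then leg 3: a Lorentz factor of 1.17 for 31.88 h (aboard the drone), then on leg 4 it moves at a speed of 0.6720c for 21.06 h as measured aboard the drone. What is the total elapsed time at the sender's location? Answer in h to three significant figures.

Leg 1: 5.737 h is already measured at the sender's location.
Leg 2: 3.793 h is already measured at the sender's location.
Leg 3: γ = 1.17; Δt_3 = 1.170 × 31.88 = 37.30 h.
Leg 4: γ = 1/√(1 − 0.6720²) = 1/√0.5484 = 1.350; Δt_4 = 1.350 × 21.06 = 28.44 h.
Total: 5.737 + 3.793 + 37.30 + 28.44 h.

Δt = 75.3 h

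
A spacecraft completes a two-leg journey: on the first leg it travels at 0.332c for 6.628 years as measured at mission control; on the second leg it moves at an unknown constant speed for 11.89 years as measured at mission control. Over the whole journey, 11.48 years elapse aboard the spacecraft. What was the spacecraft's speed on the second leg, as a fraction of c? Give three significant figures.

Leg 1: γ = 1/√(1 − 0.332²) = 1/√0.8898 = 1.060; τ_1 = 6.628/1.060 = 6.252 years.
Leg 2: speed unknown; τ_2 = 11.89/γ_2.
Total proper time: 6.252 + τ_2 = 11.48, so τ_2 = 11.48 − 6.252 = 5.228 years.
γ_2 = 11.89/5.228 = 2.274; β = √(1 − 1/γ²) = √0.8067.

β = 0.898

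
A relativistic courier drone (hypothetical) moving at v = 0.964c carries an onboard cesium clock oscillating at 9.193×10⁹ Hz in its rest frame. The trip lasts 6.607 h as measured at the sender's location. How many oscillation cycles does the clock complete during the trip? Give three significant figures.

N = 5.81×10¹³

γ = 1/√(1 − 0.964²) = 1/√0.07070 = 3.761
The oscillator's own cycle count is N = f × τ where τ is the proper time aboard the drone. τ = Δt/γ = 6.607/3.761 = 1.757 h = 6.325×10³ s.
N = 9.193×10⁹ × 6.325×10³ = 5.814×10¹³.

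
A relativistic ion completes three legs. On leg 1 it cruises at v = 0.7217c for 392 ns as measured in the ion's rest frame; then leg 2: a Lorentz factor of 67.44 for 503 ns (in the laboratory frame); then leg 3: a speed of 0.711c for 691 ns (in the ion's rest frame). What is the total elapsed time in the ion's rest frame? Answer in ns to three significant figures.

τ = 1090 ns

Leg 1: 392 ns is already measured in the ion's rest frame.
Leg 2: γ = 67.44; τ_2 = 503/67.44 = 7.458 ns.
Leg 3: 691 ns is already measured in the ion's rest frame.
Total: 392.0 + 7.458 + 691.0 ns.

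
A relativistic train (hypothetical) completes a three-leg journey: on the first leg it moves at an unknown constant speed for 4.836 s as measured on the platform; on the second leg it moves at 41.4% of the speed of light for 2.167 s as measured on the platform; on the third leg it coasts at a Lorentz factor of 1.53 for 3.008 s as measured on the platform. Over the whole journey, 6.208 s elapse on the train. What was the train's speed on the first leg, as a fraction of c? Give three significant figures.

β = 0.883

Leg 1: speed unknown; τ_1 = 4.836/γ_1.
Leg 2: β = 0.414; γ = 1/√(1 − 0.414²) = 1/√0.8286 = 1.099; τ_2 = 2.167/1.099 = 1.973 s.
Leg 3: γ = 1.53; τ_3 = 3.008/1.530 = 1.966 s.
Total proper time: τ_1 + 1.973 + 1.966 = 6.208, so τ_1 = 6.208 − 3.939 = 2.269 s.
γ_1 = 4.836/2.269 = 2.131; β = √(1 − 1/γ²) = √0.7798.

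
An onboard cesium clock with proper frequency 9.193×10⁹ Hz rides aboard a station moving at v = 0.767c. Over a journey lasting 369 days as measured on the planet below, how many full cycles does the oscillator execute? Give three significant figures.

N = 1.88×10¹⁷

γ = 1/√(1 − 0.767²) = 1/√0.4117 = 1.558
The oscillator's own cycle count is N = f × τ where τ is the proper time aboard the station. τ = Δt/γ = 369/1.558 = 236.8 days = 2.046×10⁷ s.
N = 9.193×10⁹ × 2.046×10⁷ = 1.881×10¹⁷.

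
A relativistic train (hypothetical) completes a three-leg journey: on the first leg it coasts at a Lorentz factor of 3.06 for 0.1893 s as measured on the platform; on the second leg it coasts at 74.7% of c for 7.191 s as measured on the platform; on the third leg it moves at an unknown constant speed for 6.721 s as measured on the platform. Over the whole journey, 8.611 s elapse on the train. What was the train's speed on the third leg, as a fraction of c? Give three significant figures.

Leg 1: γ = 3.06; τ_1 = 0.1893/3.060 = 0.06186 s.
Leg 2: β = 0.747; γ = 1/√(1 − 0.747²) = 1/√0.4420 = 1.504; τ_2 = 7.191/1.504 = 4.781 s.
Leg 3: speed unknown; τ_3 = 6.721/γ_3.
Total proper time: 0.06186 + 4.781 + τ_3 = 8.611, so τ_3 = 8.611 − 4.843 = 3.768 s.
γ_3 = 6.721/3.768 = 1.784; β = √(1 − 1/γ²) = √0.6856.

β = 0.828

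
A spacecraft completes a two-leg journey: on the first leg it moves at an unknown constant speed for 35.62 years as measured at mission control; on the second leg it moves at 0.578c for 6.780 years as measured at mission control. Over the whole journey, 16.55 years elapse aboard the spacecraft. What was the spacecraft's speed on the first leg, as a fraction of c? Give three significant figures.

β = 0.951

Leg 1: speed unknown; τ_1 = 35.62/γ_1.
Leg 2: γ = 1/√(1 − 0.578²) = 1/√0.6659 = 1.225; τ_2 = 6.780/1.225 = 5.533 years.
Total proper time: τ_1 + 5.533 = 16.55, so τ_1 = 16.55 − 5.533 = 11.02 years.
γ_1 = 35.62/11.02 = 3.233; β = √(1 − 1/γ²) = √0.9043.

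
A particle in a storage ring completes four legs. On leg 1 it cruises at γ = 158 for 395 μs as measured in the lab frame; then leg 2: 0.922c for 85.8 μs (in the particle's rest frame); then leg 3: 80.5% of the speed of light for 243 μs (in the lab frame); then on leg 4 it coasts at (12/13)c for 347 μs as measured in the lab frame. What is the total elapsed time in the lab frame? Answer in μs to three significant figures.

Leg 1: 395 μs is already measured in the lab frame.
Leg 2: γ = 1/√(1 − 0.922²) = 1/√0.1499 = 2.583; Δt_2 = 2.583 × 85.8 = 221.6 μs.
Leg 3: 243 μs is already measured in the lab frame.
Leg 4: 347 μs is already measured in the lab frame.
Total: 395.0 + 221.6 + 243.0 + 347.0 μs.

Δt = 1210 μs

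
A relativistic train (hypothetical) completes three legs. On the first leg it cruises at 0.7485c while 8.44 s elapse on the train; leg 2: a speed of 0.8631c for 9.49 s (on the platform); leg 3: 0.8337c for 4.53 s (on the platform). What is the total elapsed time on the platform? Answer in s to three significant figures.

Leg 1: γ = 1/√(1 − 0.7485²) = 1/√0.4397 = 1.508; Δt_1 = 1.508 × 8.44 = 12.73 s.
Leg 2: 9.49 s is already measured on the platform.
Leg 3: 4.53 s is already measured on the platform.
Total: 12.73 + 9.490 + 4.530 s.

Δt = 26.7 s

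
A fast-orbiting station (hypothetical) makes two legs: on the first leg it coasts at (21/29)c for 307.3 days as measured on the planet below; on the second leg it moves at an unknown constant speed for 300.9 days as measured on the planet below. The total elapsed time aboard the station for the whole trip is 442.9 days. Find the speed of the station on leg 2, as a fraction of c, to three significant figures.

β = 0.641

Leg 1: γ = 1/√(1 − (21/29)²) = 29/20 = 1.450; τ_1 = 307.3/1.450 = 211.9 days.
Leg 2: speed unknown; τ_2 = 300.9/γ_2.
Total proper time: 211.9 + τ_2 = 442.9, so τ_2 = 442.9 − 211.9 = 231.0 days.
γ_2 = 300.9/231.0 = 1.303; β = √(1 − 1/γ²) = √0.4108.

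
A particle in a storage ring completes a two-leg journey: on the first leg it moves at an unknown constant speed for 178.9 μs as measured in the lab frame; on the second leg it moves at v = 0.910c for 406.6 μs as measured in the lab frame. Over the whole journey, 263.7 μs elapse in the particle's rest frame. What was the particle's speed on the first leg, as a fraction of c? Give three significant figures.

β = 0.847

Leg 1: speed unknown; τ_1 = 178.9/γ_1.
Leg 2: γ = 1/√(1 − 0.910²) = 1/√0.1719 = 2.412; τ_2 = 406.6/2.412 = 168.6 μs.
Total proper time: τ_1 + 168.6 = 263.7, so τ_1 = 263.7 − 168.6 = 95.12 μs.
γ_1 = 178.9/95.12 = 1.881; β = √(1 − 1/γ²) = √0.7173.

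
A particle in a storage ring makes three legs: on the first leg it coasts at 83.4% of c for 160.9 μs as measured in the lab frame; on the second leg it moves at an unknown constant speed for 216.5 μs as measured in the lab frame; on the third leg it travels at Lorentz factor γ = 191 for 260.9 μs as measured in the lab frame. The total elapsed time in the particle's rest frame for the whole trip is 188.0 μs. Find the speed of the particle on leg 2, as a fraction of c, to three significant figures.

Leg 1: β = 0.834; γ = 1/√(1 − 0.834²) = 1/√0.3044 = 1.812; τ_1 = 160.9/1.812 = 88.78 μs.
Leg 2: speed unknown; τ_2 = 216.5/γ_2.
Leg 3: γ = 191; τ_3 = 260.9/191.0 = 1.366 μs.
Total proper time: 88.78 + τ_2 + 1.366 = 188.0, so τ_2 = 188.0 − 90.14 = 97.86 μs.
γ_2 = 216.5/97.86 = 2.212; β = √(1 − 1/γ²) = √0.7957.

β = 0.892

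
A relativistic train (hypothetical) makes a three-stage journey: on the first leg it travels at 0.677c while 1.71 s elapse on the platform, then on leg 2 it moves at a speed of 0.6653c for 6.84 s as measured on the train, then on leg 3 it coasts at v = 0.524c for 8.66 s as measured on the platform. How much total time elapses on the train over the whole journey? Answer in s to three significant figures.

τ = 15.5 s

Leg 1: γ = 1/√(1 − 0.677²) = 1/√0.5417 = 1.359; τ_1 = 1.71/1.359 = 1.259 s.
Leg 2: 6.84 s is already measured on the train.
Leg 3: γ = 1/√(1 − 0.524²) = 1/√0.7254 = 1.174; τ_3 = 8.66/1.174 = 7.376 s.
Total: 1.259 + 6.840 + 7.376 s.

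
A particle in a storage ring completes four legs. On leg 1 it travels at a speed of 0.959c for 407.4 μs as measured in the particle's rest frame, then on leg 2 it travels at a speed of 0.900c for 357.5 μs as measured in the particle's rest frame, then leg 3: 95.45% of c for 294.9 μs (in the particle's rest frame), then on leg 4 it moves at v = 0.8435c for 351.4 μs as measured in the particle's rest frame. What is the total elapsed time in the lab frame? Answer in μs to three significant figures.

Leg 1: γ = 1/√(1 − 0.959²) = 1/√0.08032 = 3.529; Δt_1 = 3.529 × 407.4 = 1438 μs.
Leg 2: γ = 1/√(1 − 0.900²) = 1/√0.1900 = 2.294; Δt_2 = 2.294 × 357.5 = 820.2 μs.
Leg 3: β = 0.9545; γ = 1/√(1 − 0.9545²) = 1/√0.08893 = 3.353; Δt_3 = 3.353 × 294.9 = 988.9 μs.
Leg 4: γ = 1/√(1 − 0.8435²) = 1/√0.2885 = 1.862; Δt_4 = 1.862 × 351.4 = 654.2 μs.
Total: 1438 + 820.2 + 988.9 + 654.2 μs.

Δt = 3900 μs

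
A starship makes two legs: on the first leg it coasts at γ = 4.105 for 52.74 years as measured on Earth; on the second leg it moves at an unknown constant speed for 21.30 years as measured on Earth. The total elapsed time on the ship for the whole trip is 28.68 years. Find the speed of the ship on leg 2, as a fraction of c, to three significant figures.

β = 0.669

Leg 1: γ = 4.105; τ_1 = 52.74/4.105 = 12.85 years.
Leg 2: speed unknown; τ_2 = 21.30/γ_2.
Total proper time: 12.85 + τ_2 = 28.68, so τ_2 = 28.68 − 12.85 = 15.83 years.
γ_2 = 21.30/15.83 = 1.345; β = √(1 − 1/γ²) = √0.4475.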